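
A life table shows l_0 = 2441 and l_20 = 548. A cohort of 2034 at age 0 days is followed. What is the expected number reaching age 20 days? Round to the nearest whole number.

457

The relevant probability is 548/2441 = 0.224498.
Expected number = 2034 × 0.224498 = 457.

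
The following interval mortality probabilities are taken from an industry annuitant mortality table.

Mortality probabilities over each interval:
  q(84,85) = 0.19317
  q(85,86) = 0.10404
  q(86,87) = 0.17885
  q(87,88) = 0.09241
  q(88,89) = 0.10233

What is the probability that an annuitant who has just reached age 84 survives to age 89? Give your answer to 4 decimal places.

P(survive 84→89) = (1 − 0.19317) × (1 − 0.10404) × (1 − 0.17885) × (1 − 0.09241) × (1 − 0.10233).
= 0.80683 × 0.89596 × 0.82115 × 0.90759 × 0.89767 = 0.483615.

0.4836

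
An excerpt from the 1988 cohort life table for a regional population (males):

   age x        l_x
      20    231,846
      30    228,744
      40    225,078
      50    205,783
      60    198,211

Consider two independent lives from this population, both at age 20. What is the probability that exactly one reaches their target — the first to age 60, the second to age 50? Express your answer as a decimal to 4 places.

p₁ = l_60/l_20 = 198,211/231,846 = 0.854925; p₂ = l_50/l_20 = 205,783/231,846 = 0.887585.
P(exactly one) = p₁(1−p₂) + (1−p₁)p₂ = 0.096106 + 0.128766 = 0.224873.

0.2249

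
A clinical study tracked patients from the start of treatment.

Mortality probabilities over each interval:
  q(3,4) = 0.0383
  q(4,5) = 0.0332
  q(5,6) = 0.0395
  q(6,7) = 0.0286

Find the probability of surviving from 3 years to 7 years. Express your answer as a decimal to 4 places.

0.8675

The overall survival probability is (1 − 0.0383) × (1 − 0.0332) × (1 − 0.0395) × (1 − 0.0286).
= 0.9617 × 0.9668 × 0.9605 × 0.9714 = 0.867504.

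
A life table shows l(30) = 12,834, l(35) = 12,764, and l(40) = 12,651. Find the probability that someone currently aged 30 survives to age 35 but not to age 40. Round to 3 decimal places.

This is the probability of reaching 35 but not 40, conditional on being alive at 30: (l(35) − l(40)) / l(30).
= (12,764 − 12,651) / 12,834 = 113 / 12,834 = 0.008805.

0.009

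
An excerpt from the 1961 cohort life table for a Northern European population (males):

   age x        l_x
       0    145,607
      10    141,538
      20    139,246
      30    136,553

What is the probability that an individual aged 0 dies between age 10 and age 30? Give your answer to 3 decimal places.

We want 10|20q0 = (l_10 − l_30)/l_0.
This is the probability of reaching 10 but not 30, conditional on being alive at 0: (l_10 − l_30) / l_0.
= (141,538 − 136,553) / 145,607 = 4,985 / 145,607 = 0.034236.

0.034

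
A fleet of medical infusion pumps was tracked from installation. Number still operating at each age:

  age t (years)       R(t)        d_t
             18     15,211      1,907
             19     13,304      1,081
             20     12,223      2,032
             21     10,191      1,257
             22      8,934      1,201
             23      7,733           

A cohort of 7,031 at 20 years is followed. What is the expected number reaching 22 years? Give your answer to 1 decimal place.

5139.1

The relevant probability is 8,934/12,223 = 0.730917.
Expected number = 7,031 × 0.730917 = 5139.1.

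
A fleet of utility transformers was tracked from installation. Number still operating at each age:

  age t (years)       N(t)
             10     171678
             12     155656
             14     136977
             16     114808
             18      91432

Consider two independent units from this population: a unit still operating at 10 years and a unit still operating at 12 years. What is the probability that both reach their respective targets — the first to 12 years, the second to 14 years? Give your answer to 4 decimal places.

0.7979

p₁ = N(12)/N(10) = 155656/171678 = 0.906674; p₂ = N(14)/N(12) = 136977/155656 = 0.879998.
P(both) = p₁ × p₂ = 0.906674 × 0.879998 = 0.797871.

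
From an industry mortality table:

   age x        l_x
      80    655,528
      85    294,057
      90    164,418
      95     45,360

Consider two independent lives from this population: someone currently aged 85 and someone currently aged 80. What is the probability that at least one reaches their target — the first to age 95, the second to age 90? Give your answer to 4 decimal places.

0.3664

p₁ = l_95/l_85 = 45,360/294,057 = 0.154256; p₂ = l_90/l_80 = 164,418/655,528 = 0.250818.
P(at least one) = 1 − (1−p₁)(1−p₂) = 1 − 0.845744 × 0.749182 = 0.366384.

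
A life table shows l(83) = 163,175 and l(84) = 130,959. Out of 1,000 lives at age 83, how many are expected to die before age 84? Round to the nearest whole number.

The relevant probability is 1 − 130,959/163,175 = 0.197432.
Expected number = 1,000 × 0.197432 = 197.

197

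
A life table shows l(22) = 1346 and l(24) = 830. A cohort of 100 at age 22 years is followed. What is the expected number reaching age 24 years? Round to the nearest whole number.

The relevant probability is 830/1346 = 0.616642.
Expected number = 100 × 0.616642 = 62.

62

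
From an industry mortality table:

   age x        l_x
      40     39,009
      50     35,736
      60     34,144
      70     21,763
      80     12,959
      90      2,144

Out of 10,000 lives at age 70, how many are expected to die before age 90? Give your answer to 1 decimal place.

9014.8

The relevant probability is 1 − 2,144/21,763 = 0.901484.
Expected number = 10,000 × 0.901484 = 9014.8.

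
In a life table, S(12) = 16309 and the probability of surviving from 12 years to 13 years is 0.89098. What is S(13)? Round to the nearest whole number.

14531

S(13) = S(12) × p = 16309 × 0.89098 = 14531.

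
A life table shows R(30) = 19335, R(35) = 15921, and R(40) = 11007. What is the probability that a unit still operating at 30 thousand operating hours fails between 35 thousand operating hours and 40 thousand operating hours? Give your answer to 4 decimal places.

0.2542

This is the probability of reaching 35 but not 40, conditional on being operational at 30: (R(35) − R(40)) / R(30).
= (15921 − 11007) / 19335 = 4914 / 19335 = 0.254151.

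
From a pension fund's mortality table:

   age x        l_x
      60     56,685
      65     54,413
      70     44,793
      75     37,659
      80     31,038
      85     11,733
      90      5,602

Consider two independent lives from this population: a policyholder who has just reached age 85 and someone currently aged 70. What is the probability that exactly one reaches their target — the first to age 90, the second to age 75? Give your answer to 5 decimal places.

0.51536

p₁ = l_90/l_85 = 5,602/11,733 = 0.477457; p₂ = l_75/l_70 = 37,659/44,793 = 0.840734.
P(exactly one) = p₁(1−p₂) + (1−p₁)p₂ = 0.076043 + 0.439320 = 0.515362.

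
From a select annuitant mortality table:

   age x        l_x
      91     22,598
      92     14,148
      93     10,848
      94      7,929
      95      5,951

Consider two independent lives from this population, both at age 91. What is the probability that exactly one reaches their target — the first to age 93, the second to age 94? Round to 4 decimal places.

p₁ = l_93/l_91 = 10,848/22,598 = 0.480042; p₂ = l_94/l_91 = 7,929/22,598 = 0.350872.
P(exactly one) = p₁(1−p₂) + (1−p₁)p₂ = 0.311609 + 0.182439 = 0.494047.

0.4940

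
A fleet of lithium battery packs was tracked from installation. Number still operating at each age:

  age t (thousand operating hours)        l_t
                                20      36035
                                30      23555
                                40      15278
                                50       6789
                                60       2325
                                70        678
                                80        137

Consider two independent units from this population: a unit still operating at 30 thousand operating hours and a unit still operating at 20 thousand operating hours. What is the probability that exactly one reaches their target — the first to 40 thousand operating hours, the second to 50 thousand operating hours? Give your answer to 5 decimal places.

0.59261

p₁ = l_40/l_30 = 15278/23555 = 0.648610; p₂ = l_50/l_20 = 6789/36035 = 0.188400.
P(exactly one) = p₁(1−p₂) + (1−p₁)p₂ = 0.526412 + 0.066202 = 0.592614.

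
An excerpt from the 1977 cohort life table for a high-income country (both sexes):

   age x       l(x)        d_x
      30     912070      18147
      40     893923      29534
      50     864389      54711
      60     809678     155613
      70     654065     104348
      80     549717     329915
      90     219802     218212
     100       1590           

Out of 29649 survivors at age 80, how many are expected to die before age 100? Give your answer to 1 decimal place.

29563.2

The relevant probability is 1 − 1590/549717 = 0.997108.
Expected number = 29649 × 0.997108 = 29563.2.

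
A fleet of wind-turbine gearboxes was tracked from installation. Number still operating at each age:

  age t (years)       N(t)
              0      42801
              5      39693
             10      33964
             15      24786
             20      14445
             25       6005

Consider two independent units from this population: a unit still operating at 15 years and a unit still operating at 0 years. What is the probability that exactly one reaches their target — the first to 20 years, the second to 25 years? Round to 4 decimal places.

0.5596

p₁ = N(20)/N(15) = 14445/24786 = 0.582789; p₂ = N(25)/N(0) = 6005/42801 = 0.140300.
P(exactly one) = p₁(1−p₂) + (1−p₁)p₂ = 0.501024 + 0.058535 = 0.559558.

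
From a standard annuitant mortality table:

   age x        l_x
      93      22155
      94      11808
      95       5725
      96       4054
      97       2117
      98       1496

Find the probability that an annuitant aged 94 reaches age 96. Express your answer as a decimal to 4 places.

We want 2p94 = l_96/l_94.
The conditional survival probability is l_96/l_94 = 4054/11808 = 0.343327.

0.3433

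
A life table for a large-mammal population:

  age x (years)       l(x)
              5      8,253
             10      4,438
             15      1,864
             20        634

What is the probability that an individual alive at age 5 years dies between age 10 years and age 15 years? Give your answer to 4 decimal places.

0.3119

This is the probability of reaching 10 but not 15, conditional on being alive at 5: (l(10) − l(15)) / l(5).
= (4,438 − 1,864) / 8,253 = 2,574 / 8,253 = 0.311887.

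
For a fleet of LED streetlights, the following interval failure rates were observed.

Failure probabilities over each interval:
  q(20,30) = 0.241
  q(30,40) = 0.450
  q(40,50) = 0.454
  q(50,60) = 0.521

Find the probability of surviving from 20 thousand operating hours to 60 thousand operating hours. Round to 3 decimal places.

0.109

Chaining the interval survival probabilities: (1 − 0.241) × (1 − 0.450) × (1 − 0.454) × (1 − 0.521).
= 0.759 × 0.550 × 0.546 × 0.479 = 0.109177.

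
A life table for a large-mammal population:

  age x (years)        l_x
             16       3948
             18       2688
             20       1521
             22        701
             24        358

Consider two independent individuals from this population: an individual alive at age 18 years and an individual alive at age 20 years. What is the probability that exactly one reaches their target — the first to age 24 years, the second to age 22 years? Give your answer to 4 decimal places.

0.4713

p₁ = l_24/l_18 = 358/2688 = 0.133185; p₂ = l_22/l_20 = 701/1521 = 0.460881.
P(exactly one) = p₁(1−p₂) + (1−p₁)p₂ = 0.071803 + 0.399499 = 0.471301.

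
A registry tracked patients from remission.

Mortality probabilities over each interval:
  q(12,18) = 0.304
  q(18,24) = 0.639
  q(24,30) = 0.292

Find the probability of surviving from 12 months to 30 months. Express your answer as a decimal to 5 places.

The overall survival probability is (1 − 0.304) × (1 − 0.639) × (1 − 0.292).
= 0.696 × 0.361 × 0.708 = 0.177889.

0.17789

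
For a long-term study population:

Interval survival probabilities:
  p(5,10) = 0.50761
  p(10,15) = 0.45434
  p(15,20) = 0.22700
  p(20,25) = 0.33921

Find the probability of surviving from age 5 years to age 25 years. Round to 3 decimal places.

0.018

P(survive 5→25) = 0.50761 × 0.45434 × 0.22700 × 0.33921.
= 0.017758.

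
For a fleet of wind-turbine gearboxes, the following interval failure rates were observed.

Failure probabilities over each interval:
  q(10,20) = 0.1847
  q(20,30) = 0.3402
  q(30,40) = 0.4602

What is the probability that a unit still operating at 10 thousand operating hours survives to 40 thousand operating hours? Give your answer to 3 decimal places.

P(survive 10→40) = (1 − 0.1847) × (1 − 0.3402) × (1 − 0.4602).
= 0.8153 × 0.6598 × 0.5398 = 0.290377.

0.290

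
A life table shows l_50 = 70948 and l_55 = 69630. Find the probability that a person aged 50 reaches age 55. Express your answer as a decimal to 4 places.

We want 5p50 = l_55/l_50.
The conditional survival probability is l_55/l_50 = 69630/70948 = 0.981423.

0.9814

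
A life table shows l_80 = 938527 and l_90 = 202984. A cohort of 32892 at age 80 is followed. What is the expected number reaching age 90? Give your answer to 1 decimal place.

The relevant probability is 202984/938527 = 0.216279.
Expected number = 32892 × 0.216279 = 7113.9.

7113.9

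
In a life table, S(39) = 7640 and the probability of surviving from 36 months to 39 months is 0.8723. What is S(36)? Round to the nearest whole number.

S(36) = S(39) / p = 7640 / 0.8723 = 8758.

8758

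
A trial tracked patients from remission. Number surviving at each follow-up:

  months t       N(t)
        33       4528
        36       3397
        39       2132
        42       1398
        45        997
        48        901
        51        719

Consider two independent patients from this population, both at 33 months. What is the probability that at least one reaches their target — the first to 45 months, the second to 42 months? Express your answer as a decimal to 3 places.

p₁ = N(45)/N(33) = 997/4528 = 0.220186; p₂ = N(42)/N(33) = 1398/4528 = 0.308746.
P(at least one) = 1 − (1−p₁)(1−p₂) = 1 − 0.779814 × 0.691254 = 0.460950.

0.461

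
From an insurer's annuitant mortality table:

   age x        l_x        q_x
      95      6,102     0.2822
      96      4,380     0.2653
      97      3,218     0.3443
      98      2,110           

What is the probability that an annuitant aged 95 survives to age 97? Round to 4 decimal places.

We want 2p95 = l_97/l_95.
The conditional survival probability is l_97/l_95 = 3,218/6,102 = 0.527368.

0.5274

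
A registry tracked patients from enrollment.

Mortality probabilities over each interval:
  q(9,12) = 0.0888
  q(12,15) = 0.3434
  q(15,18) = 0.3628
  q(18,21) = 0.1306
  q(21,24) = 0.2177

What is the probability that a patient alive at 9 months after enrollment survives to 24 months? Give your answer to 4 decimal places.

Survival from 9 to 24 is the product of surviving each interval: (1 − 0.0888) × (1 − 0.3434) × (1 − 0.3628) × (1 − 0.1306) × (1 − 0.2177).
= 0.9112 × 0.6566 × 0.6372 × 0.8694 × 0.7823 = 0.259289.

0.2593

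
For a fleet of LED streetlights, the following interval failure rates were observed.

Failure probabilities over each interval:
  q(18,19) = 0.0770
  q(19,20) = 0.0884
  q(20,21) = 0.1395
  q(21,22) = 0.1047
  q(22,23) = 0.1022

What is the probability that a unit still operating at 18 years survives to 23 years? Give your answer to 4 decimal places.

Chaining the interval survival probabilities: (1 − 0.0770) × (1 − 0.0884) × (1 − 0.1395) × (1 − 0.1047) × (1 − 0.1022).
= 0.9230 × 0.9116 × 0.8605 × 0.8953 × 0.8978 = 0.581976.

0.5820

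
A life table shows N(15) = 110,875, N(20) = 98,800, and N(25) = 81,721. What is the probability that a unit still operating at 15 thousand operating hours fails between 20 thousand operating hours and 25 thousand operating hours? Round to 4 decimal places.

This is the probability of reaching 20 but not 25, conditional on being operational at 15: (N(20) − N(25)) / N(15).
= (98,800 − 81,721) / 110,875 = 17,079 / 110,875 = 0.154038.

0.1540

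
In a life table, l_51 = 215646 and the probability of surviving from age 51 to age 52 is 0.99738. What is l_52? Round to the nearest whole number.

l_52 = l_51 × p = 215646 × 0.99738 = 215081.

215081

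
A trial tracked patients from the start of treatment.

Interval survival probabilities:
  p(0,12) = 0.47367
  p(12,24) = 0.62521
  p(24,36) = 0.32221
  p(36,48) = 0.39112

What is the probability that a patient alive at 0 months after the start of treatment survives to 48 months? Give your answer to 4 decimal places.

0.0373

Survival from 0 to 48 is the product of surviving each interval: 0.47367 × 0.62521 × 0.32221 × 0.39112.
= 0.037321.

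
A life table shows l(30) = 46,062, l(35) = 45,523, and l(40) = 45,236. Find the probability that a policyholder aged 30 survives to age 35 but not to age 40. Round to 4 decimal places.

0.0062

This is the probability of reaching 35 but not 40, conditional on being alive at 30: (l(35) − l(40)) / l(30).
= (45,523 − 45,236) / 46,062 = 287 / 46,062 = 0.006231.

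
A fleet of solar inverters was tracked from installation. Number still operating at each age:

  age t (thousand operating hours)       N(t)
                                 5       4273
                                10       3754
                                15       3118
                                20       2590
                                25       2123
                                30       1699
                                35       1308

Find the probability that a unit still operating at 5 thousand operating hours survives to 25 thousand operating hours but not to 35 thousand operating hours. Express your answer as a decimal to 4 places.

0.1907

This is the probability of reaching 25 but not 35, conditional on being operational at 5: (N(25) − N(35)) / N(5).
= (2123 − 1308) / 4273 = 815 / 4273 = 0.190733.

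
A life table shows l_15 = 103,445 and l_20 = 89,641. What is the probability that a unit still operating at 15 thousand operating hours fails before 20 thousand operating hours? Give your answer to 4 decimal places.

0.1334

P(fail before 20 | operational at 15) = 1 − l_20/l_15 = 1 − 89,641/103,445 = (13,804)/103,445 = 0.133443.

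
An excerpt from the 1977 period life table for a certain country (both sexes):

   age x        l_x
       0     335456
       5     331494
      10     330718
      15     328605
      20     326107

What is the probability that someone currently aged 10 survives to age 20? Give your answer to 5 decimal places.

We want 10p10 = l_20/l_10.
The conditional survival probability is l_20/l_10 = 326107/330718 = 0.986058.

0.98606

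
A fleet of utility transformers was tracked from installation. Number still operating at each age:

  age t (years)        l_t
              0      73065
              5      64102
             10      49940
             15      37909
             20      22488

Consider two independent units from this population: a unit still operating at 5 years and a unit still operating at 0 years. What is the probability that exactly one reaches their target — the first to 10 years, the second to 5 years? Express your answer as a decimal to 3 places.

p₁ = l_10/l_5 = 49940/64102 = 0.779071; p₂ = l_5/l_0 = 64102/73065 = 0.877328.
P(exactly one) = p₁(1−p₂) + (1−p₁)p₂ = 0.095570 + 0.193827 = 0.289397.

0.289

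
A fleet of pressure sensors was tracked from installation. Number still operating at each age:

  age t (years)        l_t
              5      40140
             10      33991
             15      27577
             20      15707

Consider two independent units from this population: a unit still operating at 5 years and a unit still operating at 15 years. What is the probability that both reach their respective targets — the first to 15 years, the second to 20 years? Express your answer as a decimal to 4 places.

0.3913

p₁ = l_15/l_5 = 27577/40140 = 0.687020; p₂ = l_20/l_15 = 15707/27577 = 0.569569.
P(both) = p₁ × p₂ = 0.687020 × 0.569569 = 0.391305.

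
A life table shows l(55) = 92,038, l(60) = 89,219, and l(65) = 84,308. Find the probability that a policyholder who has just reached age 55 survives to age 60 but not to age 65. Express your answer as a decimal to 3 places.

0.053

This is the probability of reaching 60 but not 65, conditional on being alive at 55: (l(60) − l(65)) / l(55).
= (89,219 − 84,308) / 92,038 = 4,911 / 92,038 = 0.053358.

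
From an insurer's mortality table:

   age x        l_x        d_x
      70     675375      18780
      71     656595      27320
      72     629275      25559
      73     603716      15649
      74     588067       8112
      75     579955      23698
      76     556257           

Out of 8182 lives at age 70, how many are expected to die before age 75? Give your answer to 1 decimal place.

The relevant probability is 1 − 579955/675375 = 0.141284.
Expected number = 8182 × 0.141284 = 1156.0.

1156.0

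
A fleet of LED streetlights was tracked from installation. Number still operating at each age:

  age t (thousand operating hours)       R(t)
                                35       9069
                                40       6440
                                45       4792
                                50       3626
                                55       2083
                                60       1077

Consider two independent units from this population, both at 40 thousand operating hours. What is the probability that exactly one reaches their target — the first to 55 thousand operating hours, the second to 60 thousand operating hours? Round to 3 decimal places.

0.382

p₁ = R(55)/R(40) = 2083/6440 = 0.323447; p₂ = R(60)/R(40) = 1077/6440 = 0.167236.
P(exactly one) = p₁(1−p₂) + (1−p₁)p₂ = 0.269355 + 0.113144 = 0.382499.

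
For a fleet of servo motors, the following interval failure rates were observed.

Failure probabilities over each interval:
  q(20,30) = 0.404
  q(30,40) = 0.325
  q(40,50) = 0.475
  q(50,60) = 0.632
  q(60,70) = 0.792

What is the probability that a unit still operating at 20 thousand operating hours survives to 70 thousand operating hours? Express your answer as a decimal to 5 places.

0.01617

Chaining the interval survival probabilities: (1 − 0.404) × (1 − 0.325) × (1 − 0.475) × (1 − 0.632) × (1 − 0.792).
= 0.596 × 0.675 × 0.525 × 0.368 × 0.208 = 0.016167.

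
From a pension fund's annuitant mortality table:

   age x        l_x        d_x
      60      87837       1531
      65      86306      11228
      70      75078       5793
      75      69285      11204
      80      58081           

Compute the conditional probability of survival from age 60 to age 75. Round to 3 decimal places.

We want 15p60 = l_75/l_60.
The conditional survival probability is l_75/l_60 = 69285/87837 = 0.788791.

0.789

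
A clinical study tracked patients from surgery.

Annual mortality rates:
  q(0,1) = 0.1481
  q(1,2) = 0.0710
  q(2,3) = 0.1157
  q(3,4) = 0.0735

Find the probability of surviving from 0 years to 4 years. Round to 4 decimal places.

0.6484

P(survive 0→4) = (1 − 0.1481) × (1 − 0.0710) × (1 − 0.1157) × (1 − 0.0735).
= 0.8519 × 0.9290 × 0.8843 × 0.9265 = 0.648410.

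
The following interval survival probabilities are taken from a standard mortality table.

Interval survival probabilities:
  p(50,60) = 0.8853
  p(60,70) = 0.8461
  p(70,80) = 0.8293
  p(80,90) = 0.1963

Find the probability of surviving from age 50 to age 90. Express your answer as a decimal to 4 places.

0.1219

Chaining the interval survival probabilities: 0.8853 × 0.8461 × 0.8293 × 0.1963.
= 0.121939.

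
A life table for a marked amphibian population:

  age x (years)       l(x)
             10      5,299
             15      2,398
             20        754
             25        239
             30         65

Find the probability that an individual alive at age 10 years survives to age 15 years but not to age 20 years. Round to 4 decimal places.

This is the probability of reaching 15 but not 20, conditional on being alive at 10: (l(15) − l(20)) / l(10).
= (2,398 − 754) / 5,299 = 1,644 / 5,299 = 0.310247.

0.3102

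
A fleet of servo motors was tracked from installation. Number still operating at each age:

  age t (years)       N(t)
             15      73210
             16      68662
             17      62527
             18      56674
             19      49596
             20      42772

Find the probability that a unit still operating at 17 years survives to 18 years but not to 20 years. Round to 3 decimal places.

This is the probability of reaching 18 but not 20, conditional on being operational at 17: (N(18) − N(20)) / N(17).
= (56674 − 42772) / 62527 = 13902 / 62527 = 0.222336.

0.222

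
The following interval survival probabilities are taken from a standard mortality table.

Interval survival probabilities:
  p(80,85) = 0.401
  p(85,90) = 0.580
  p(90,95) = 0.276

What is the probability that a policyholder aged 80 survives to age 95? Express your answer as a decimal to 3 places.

0.064

Survival from 80 to 95 is the product of surviving each interval: 0.401 × 0.580 × 0.276.
= 0.064192.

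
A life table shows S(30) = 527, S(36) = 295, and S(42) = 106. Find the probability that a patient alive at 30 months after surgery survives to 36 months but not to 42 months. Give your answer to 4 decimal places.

This is the probability of reaching 36 but not 42, conditional on being alive at 30: (S(36) − S(42)) / S(30).
= (295 − 106) / 527 = 189 / 527 = 0.358634.

0.3586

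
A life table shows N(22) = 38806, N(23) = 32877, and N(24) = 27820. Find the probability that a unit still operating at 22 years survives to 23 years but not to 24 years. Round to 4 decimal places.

0.1303

This is the probability of reaching 23 but not 24, conditional on being operational at 22: (N(23) − N(24)) / N(22).
= (32877 − 27820) / 38806 = 5057 / 38806 = 0.130315.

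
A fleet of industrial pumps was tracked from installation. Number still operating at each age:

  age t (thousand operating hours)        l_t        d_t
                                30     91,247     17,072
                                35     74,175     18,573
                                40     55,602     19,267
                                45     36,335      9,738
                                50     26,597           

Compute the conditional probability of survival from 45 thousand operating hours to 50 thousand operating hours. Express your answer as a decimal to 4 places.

0.7320

The conditional survival probability is l_50/l_45 = 26,597/36,335 = 0.731994.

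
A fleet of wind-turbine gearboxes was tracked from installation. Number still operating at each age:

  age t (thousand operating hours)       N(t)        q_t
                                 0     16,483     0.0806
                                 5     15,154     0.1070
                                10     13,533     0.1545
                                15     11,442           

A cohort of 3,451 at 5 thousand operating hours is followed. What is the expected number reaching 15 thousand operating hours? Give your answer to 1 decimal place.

The relevant probability is 11,442/15,154 = 0.755048.
Expected number = 3,451 × 0.755048 = 2605.7.

2605.7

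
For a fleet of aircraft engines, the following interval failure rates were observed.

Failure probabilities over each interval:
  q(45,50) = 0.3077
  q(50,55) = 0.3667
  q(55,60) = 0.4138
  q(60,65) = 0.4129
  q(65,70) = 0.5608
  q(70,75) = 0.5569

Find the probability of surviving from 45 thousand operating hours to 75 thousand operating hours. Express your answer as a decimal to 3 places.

The overall survival probability is (1 − 0.3077) × (1 − 0.3667) × (1 − 0.4138) × (1 − 0.4129) × (1 − 0.5608) × (1 − 0.5569).
= 0.6923 × 0.6333 × 0.5862 × 0.5871 × 0.4392 × 0.4431 = 0.029365.

0.029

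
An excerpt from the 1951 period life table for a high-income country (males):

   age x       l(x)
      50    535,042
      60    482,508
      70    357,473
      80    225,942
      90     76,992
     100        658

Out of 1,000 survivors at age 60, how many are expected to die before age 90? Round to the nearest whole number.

840

The relevant probability is 1 − 76,992/482,508 = 0.840434.
Expected number = 1,000 × 0.840434 = 840.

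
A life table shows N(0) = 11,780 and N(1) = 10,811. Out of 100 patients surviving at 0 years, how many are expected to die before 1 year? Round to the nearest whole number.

The relevant probability is 1 − 10,811/11,780 = 0.082258.
Expected number = 100 × 0.082258 = 8.

8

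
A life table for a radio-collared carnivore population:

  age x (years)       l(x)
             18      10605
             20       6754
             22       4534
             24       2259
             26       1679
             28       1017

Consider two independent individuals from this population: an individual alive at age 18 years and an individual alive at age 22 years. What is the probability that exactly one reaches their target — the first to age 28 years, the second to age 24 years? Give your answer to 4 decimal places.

p₁ = l(28)/l(18) = 1017/10605 = 0.095898; p₂ = l(24)/l(22) = 2259/4534 = 0.498236.
P(exactly one) = p₁(1−p₂) + (1−p₁)p₂ = 0.048118 + 0.450456 = 0.498574.

0.4986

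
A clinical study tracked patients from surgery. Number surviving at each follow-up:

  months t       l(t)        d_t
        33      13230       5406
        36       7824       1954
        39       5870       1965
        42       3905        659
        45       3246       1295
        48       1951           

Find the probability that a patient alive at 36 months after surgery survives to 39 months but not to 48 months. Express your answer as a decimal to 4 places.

0.5009

This is the probability of reaching 39 but not 48, conditional on being alive at 36: (l(39) − l(48)) / l(36).
= (5870 − 1951) / 7824 = 3919 / 7824 = 0.500895.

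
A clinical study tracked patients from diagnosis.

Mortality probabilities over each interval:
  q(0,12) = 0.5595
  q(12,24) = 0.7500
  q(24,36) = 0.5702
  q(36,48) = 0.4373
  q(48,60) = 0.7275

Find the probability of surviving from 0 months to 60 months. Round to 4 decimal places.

0.0073

Chaining the interval survival probabilities: (1 − 0.5595) × (1 − 0.7500) × (1 − 0.5702) × (1 − 0.4373) × (1 − 0.7275).
= 0.4405 × 0.2500 × 0.4298 × 0.5627 × 0.2725 = 0.007258.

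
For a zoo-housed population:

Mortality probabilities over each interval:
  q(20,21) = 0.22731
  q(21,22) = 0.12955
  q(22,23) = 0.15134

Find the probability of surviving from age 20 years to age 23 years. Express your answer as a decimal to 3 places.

0.571

P(survive 20→23) = (1 − 0.22731) × (1 − 0.12955) × (1 − 0.15134).
= 0.77269 × 0.87045 × 0.84866 = 0.570799.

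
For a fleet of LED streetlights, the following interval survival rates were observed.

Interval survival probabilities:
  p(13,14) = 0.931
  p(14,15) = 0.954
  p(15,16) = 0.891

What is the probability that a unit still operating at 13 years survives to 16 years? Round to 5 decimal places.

Chaining the interval survival probabilities: 0.931 × 0.954 × 0.891.
= 0.791363.

0.79136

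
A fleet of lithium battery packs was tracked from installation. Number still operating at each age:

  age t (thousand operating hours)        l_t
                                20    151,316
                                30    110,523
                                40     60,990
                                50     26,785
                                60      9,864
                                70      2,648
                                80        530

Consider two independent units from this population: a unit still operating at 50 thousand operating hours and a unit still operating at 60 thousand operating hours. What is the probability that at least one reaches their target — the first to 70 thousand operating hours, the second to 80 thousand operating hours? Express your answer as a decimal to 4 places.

p₁ = l_70/l_50 = 2,648/26,785 = 0.098861; p₂ = l_80/l_60 = 530/9,864 = 0.053731.
P(at least one) = 1 − (1−p₁)(1−p₂) = 1 − 0.901139 × 0.946269 = 0.147280.

0.1473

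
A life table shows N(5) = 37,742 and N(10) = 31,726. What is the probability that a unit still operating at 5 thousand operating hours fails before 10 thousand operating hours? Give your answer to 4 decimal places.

0.1594

P(fail before 10 | operational at 5) = 1 − N(10)/N(5) = 1 − 31,726/37,742 = (6,016)/37,742 = 0.159398.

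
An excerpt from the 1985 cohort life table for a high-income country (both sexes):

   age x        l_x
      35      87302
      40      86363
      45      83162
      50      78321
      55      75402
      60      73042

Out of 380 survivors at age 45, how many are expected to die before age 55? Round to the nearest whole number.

The relevant probability is 1 − 75402/83162 = 0.093312.
Expected number = 380 × 0.093312 = 35.

35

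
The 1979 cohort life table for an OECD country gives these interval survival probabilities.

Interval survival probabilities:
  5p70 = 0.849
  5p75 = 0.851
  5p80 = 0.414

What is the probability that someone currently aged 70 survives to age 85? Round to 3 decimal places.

The overall survival probability is 0.849 × 0.851 × 0.414.
= 0.299115.

0.299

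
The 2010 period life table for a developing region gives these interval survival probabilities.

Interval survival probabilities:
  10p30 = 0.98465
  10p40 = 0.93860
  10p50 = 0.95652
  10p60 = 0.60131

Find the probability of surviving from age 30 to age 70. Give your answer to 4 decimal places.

40p30 = 0.98465 × 0.93860 × 0.95652 × 0.60131.
= 0.531563.

0.5316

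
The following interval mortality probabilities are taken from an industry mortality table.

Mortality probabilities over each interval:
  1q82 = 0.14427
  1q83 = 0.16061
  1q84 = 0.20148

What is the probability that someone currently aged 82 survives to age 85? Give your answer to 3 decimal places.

0.574

The overall survival probability is (1 − 0.14427) × (1 − 0.16061) × (1 − 0.20148).
= 0.85573 × 0.83939 × 0.79852 = 0.573570.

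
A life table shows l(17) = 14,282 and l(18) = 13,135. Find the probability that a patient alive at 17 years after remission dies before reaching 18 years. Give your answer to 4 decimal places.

P(die before 18 | alive at 17) = 1 − l(18)/l(17) = 1 − 13,135/14,282 = (1,147)/14,282 = 0.080311.

0.0803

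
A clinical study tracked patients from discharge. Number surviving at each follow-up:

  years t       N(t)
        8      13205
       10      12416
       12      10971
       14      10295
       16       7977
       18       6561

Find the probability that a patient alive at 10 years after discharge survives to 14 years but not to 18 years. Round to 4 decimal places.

0.3007

This is the probability of reaching 14 but not 18, conditional on being alive at 10: (N(14) − N(18)) / N(10).
= (10295 − 6561) / 12416 = 3734 / 12416 = 0.300741.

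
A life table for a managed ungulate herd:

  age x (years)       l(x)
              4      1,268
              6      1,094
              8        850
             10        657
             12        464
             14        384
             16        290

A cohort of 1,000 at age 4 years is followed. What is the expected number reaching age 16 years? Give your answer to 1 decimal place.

228.7

The relevant probability is 290/1,268 = 0.228707.
Expected number = 1,000 × 0.228707 = 228.7.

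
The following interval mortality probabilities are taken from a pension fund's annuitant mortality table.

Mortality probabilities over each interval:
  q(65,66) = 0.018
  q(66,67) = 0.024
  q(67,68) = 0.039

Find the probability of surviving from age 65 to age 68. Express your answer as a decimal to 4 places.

The overall survival probability is (1 − 0.018) × (1 − 0.024) × (1 − 0.039).
= 0.982 × 0.976 × 0.961 = 0.921053.

0.9211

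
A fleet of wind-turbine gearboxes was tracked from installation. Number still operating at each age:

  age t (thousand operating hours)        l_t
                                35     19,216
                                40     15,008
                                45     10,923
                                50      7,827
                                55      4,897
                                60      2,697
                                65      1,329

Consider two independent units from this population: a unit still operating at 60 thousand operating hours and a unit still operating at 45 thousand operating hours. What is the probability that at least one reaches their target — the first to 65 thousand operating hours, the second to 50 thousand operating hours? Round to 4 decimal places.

0.8562

p₁ = l_65/l_60 = 1,329/2,697 = 0.492770; p₂ = l_50/l_45 = 7,827/10,923 = 0.716561.
P(at least one) = 1 − (1−p₁)(1−p₂) = 1 − 0.507230 × 0.283439 = 0.856231.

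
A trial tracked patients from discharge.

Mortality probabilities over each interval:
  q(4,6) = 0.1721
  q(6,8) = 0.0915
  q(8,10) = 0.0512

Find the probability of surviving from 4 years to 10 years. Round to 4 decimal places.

0.7136

Survival from 4 to 10 is the product of surviving each interval: (1 − 0.1721) × (1 − 0.0915) × (1 − 0.0512).
= 0.8279 × 0.9085 × 0.9488 = 0.713637.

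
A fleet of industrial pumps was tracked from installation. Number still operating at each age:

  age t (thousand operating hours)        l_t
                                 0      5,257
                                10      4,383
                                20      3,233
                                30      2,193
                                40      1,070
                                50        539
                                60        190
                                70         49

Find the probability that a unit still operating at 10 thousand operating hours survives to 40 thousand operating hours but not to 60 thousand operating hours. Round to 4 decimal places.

0.2008

This is the probability of reaching 40 but not 60, conditional on being operational at 10: (l_40 − l_60) / l_10.
= (1,070 − 190) / 4,383 = 880 / 4,383 = 0.200776.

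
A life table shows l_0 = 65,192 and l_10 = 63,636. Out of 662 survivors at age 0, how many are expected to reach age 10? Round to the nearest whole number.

The relevant probability is 63,636/65,192 = 0.976132.
Expected number = 662 × 0.976132 = 646.

646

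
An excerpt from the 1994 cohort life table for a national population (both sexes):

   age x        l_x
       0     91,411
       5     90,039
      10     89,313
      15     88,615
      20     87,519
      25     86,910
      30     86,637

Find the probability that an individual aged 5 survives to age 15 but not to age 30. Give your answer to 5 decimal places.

We want 10|15q5 = (l_15 − l_30)/l_5.
This is the probability of reaching 15 but not 30, conditional on being alive at 5: (l_15 − l_30) / l_5.
= (88,615 − 86,637) / 90,039 = 1,978 / 90,039 = 0.021968.

0.02197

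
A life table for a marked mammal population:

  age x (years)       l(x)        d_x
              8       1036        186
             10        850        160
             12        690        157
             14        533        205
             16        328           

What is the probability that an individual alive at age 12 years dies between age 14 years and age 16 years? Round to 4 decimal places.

0.2971

This is the probability of reaching 14 but not 16, conditional on being alive at 12: (l(14) − l(16)) / l(12).
= (533 − 328) / 690 = 205 / 690 = 0.297101.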